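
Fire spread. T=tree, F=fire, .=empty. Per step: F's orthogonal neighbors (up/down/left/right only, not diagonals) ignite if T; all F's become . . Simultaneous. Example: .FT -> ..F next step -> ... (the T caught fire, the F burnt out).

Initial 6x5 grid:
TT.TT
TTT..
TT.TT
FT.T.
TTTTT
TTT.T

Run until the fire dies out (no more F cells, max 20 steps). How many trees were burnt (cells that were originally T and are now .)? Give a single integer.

Answer: 20

Derivation:
Step 1: +3 fires, +1 burnt (F count now 3)
Step 2: +4 fires, +3 burnt (F count now 4)
Step 3: +4 fires, +4 burnt (F count now 4)
Step 4: +4 fires, +4 burnt (F count now 4)
Step 5: +2 fires, +4 burnt (F count now 2)
Step 6: +2 fires, +2 burnt (F count now 2)
Step 7: +1 fires, +2 burnt (F count now 1)
Step 8: +0 fires, +1 burnt (F count now 0)
Fire out after step 8
Initially T: 22, now '.': 28
Total burnt (originally-T cells now '.'): 20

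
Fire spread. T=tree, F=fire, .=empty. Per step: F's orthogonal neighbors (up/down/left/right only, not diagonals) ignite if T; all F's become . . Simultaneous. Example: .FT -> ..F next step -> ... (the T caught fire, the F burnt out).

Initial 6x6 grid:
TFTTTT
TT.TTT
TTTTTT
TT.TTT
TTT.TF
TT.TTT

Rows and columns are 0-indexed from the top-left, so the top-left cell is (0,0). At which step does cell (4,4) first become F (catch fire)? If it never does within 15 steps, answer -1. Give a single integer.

Step 1: cell (4,4)='F' (+6 fires, +2 burnt)
  -> target ignites at step 1
Step 2: cell (4,4)='.' (+6 fires, +6 burnt)
Step 3: cell (4,4)='.' (+9 fires, +6 burnt)
Step 4: cell (4,4)='.' (+5 fires, +9 burnt)
Step 5: cell (4,4)='.' (+3 fires, +5 burnt)
Step 6: cell (4,4)='.' (+1 fires, +3 burnt)
Step 7: cell (4,4)='.' (+0 fires, +1 burnt)
  fire out at step 7

1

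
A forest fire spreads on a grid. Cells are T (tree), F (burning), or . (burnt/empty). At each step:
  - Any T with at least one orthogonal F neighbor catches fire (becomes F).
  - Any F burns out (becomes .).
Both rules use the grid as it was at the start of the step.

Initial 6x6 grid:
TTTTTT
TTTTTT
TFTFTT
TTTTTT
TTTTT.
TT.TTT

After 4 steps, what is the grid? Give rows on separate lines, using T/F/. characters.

Step 1: 7 trees catch fire, 2 burn out
  TTTTTT
  TFTFTT
  F.F.FT
  TFTFTT
  TTTTT.
  TT.TTT
Step 2: 11 trees catch fire, 7 burn out
  TFTFTT
  F.F.FT
  .....F
  F.F.FT
  TFTFT.
  TT.TTT
Step 3: 10 trees catch fire, 11 burn out
  F.F.FT
  .....F
  ......
  .....F
  F.F.F.
  TF.FTT
Step 4: 3 trees catch fire, 10 burn out
  .....F
  ......
  ......
  ......
  ......
  F...FT

.....F
......
......
......
......
F...FT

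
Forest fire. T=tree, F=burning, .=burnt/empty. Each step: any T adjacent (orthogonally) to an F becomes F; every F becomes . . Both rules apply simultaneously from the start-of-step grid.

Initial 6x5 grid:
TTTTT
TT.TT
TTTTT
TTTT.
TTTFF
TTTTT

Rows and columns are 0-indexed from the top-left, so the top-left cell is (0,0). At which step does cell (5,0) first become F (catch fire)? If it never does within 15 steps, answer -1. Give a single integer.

Step 1: cell (5,0)='T' (+4 fires, +2 burnt)
Step 2: cell (5,0)='T' (+4 fires, +4 burnt)
Step 3: cell (5,0)='T' (+6 fires, +4 burnt)
Step 4: cell (5,0)='F' (+5 fires, +6 burnt)
  -> target ignites at step 4
Step 5: cell (5,0)='.' (+4 fires, +5 burnt)
Step 6: cell (5,0)='.' (+2 fires, +4 burnt)
Step 7: cell (5,0)='.' (+1 fires, +2 burnt)
Step 8: cell (5,0)='.' (+0 fires, +1 burnt)
  fire out at step 8

4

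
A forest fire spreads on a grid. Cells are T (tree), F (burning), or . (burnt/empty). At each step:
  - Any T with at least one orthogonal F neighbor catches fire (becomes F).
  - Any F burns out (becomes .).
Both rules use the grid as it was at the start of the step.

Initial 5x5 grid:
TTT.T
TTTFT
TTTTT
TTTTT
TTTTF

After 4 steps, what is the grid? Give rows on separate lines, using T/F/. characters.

Step 1: 5 trees catch fire, 2 burn out
  TTT.T
  TTF.F
  TTTFT
  TTTTF
  TTTF.
Step 2: 7 trees catch fire, 5 burn out
  TTF.F
  TF...
  TTF.F
  TTTF.
  TTF..
Step 3: 5 trees catch fire, 7 burn out
  TF...
  F....
  TF...
  TTF..
  TF...
Step 4: 4 trees catch fire, 5 burn out
  F....
  .....
  F....
  TF...
  F....

F....
.....
F....
TF...
F....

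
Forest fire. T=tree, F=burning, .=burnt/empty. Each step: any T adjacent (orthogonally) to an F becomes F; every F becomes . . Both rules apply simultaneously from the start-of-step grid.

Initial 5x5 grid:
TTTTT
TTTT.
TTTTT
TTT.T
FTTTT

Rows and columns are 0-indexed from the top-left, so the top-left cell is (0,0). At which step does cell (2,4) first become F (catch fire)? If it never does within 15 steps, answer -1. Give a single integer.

Step 1: cell (2,4)='T' (+2 fires, +1 burnt)
Step 2: cell (2,4)='T' (+3 fires, +2 burnt)
Step 3: cell (2,4)='T' (+4 fires, +3 burnt)
Step 4: cell (2,4)='T' (+4 fires, +4 burnt)
Step 5: cell (2,4)='T' (+4 fires, +4 burnt)
Step 6: cell (2,4)='F' (+3 fires, +4 burnt)
  -> target ignites at step 6
Step 7: cell (2,4)='.' (+1 fires, +3 burnt)
Step 8: cell (2,4)='.' (+1 fires, +1 burnt)
Step 9: cell (2,4)='.' (+0 fires, +1 burnt)
  fire out at step 9

6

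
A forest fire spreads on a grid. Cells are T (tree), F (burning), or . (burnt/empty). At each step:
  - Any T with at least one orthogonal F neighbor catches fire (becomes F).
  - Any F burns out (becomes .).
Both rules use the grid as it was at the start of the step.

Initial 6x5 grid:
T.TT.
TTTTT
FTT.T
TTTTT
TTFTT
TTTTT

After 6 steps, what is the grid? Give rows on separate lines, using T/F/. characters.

Step 1: 7 trees catch fire, 2 burn out
  T.TT.
  FTTTT
  .FT.T
  FTFTT
  TF.FT
  TTFTT
Step 2: 9 trees catch fire, 7 burn out
  F.TT.
  .FTTT
  ..F.T
  .F.FT
  F...F
  TF.FT
Step 3: 4 trees catch fire, 9 burn out
  ..TT.
  ..FTT
  ....T
  ....F
  .....
  F...F
Step 4: 3 trees catch fire, 4 burn out
  ..FT.
  ...FT
  ....F
  .....
  .....
  .....
Step 5: 2 trees catch fire, 3 burn out
  ...F.
  ....F
  .....
  .....
  .....
  .....
Step 6: 0 trees catch fire, 2 burn out
  .....
  .....
  .....
  .....
  .....
  .....

.....
.....
.....
.....
.....
.....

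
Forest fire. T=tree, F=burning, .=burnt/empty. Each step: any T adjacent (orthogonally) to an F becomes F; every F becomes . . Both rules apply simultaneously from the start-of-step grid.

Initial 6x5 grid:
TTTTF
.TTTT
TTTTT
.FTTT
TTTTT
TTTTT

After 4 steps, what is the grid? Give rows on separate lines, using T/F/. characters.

Step 1: 5 trees catch fire, 2 burn out
  TTTF.
  .TTTF
  TFTTT
  ..FTT
  TFTTT
  TTTTT
Step 2: 10 trees catch fire, 5 burn out
  TTF..
  .FTF.
  F.FTF
  ...FT
  F.FTT
  TFTTT
Step 3: 7 trees catch fire, 10 burn out
  TF...
  ..F..
  ...F.
  ....F
  ...FT
  F.FTT
Step 4: 3 trees catch fire, 7 burn out
  F....
  .....
  .....
  .....
  ....F
  ...FT

F....
.....
.....
.....
....F
...FT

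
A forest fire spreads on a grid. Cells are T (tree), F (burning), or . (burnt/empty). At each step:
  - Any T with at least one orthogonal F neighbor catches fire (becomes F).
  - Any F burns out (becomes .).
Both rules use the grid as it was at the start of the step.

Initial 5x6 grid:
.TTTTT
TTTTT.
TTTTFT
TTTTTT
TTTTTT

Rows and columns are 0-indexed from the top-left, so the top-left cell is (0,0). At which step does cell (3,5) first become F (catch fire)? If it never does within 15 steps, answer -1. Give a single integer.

Step 1: cell (3,5)='T' (+4 fires, +1 burnt)
Step 2: cell (3,5)='F' (+6 fires, +4 burnt)
  -> target ignites at step 2
Step 3: cell (3,5)='.' (+7 fires, +6 burnt)
Step 4: cell (3,5)='.' (+5 fires, +7 burnt)
Step 5: cell (3,5)='.' (+4 fires, +5 burnt)
Step 6: cell (3,5)='.' (+1 fires, +4 burnt)
Step 7: cell (3,5)='.' (+0 fires, +1 burnt)
  fire out at step 7

2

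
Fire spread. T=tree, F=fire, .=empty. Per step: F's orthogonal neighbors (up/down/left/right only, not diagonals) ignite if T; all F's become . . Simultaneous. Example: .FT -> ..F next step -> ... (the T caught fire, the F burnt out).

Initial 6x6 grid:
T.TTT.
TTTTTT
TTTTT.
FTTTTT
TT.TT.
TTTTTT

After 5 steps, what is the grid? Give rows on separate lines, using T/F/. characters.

Step 1: 3 trees catch fire, 1 burn out
  T.TTT.
  TTTTTT
  FTTTT.
  .FTTTT
  FT.TT.
  TTTTTT
Step 2: 5 trees catch fire, 3 burn out
  T.TTT.
  FTTTTT
  .FTTT.
  ..FTTT
  .F.TT.
  FTTTTT
Step 3: 5 trees catch fire, 5 burn out
  F.TTT.
  .FTTTT
  ..FTT.
  ...FTT
  ...TT.
  .FTTTT
Step 4: 5 trees catch fire, 5 burn out
  ..TTT.
  ..FTTT
  ...FT.
  ....FT
  ...FT.
  ..FTTT
Step 5: 6 trees catch fire, 5 burn out
  ..FTT.
  ...FTT
  ....F.
  .....F
  ....F.
  ...FTT

..FTT.
...FTT
....F.
.....F
....F.
...FTT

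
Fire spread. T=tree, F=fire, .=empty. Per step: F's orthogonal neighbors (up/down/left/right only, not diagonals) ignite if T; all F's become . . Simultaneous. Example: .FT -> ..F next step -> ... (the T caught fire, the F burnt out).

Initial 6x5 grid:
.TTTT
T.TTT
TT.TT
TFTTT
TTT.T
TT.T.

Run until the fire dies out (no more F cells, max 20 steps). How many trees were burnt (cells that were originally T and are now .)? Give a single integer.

Answer: 22

Derivation:
Step 1: +4 fires, +1 burnt (F count now 4)
Step 2: +5 fires, +4 burnt (F count now 5)
Step 3: +4 fires, +5 burnt (F count now 4)
Step 4: +3 fires, +4 burnt (F count now 3)
Step 5: +3 fires, +3 burnt (F count now 3)
Step 6: +2 fires, +3 burnt (F count now 2)
Step 7: +1 fires, +2 burnt (F count now 1)
Step 8: +0 fires, +1 burnt (F count now 0)
Fire out after step 8
Initially T: 23, now '.': 29
Total burnt (originally-T cells now '.'): 22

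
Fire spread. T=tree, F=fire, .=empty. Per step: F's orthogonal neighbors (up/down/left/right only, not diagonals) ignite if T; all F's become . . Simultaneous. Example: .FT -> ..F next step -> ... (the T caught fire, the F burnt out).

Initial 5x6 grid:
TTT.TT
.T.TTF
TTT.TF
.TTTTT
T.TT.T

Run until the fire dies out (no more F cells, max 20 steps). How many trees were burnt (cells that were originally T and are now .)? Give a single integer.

Step 1: +4 fires, +2 burnt (F count now 4)
Step 2: +4 fires, +4 burnt (F count now 4)
Step 3: +1 fires, +4 burnt (F count now 1)
Step 4: +2 fires, +1 burnt (F count now 2)
Step 5: +3 fires, +2 burnt (F count now 3)
Step 6: +1 fires, +3 burnt (F count now 1)
Step 7: +2 fires, +1 burnt (F count now 2)
Step 8: +1 fires, +2 burnt (F count now 1)
Step 9: +2 fires, +1 burnt (F count now 2)
Step 10: +0 fires, +2 burnt (F count now 0)
Fire out after step 10
Initially T: 21, now '.': 29
Total burnt (originally-T cells now '.'): 20

Answer: 20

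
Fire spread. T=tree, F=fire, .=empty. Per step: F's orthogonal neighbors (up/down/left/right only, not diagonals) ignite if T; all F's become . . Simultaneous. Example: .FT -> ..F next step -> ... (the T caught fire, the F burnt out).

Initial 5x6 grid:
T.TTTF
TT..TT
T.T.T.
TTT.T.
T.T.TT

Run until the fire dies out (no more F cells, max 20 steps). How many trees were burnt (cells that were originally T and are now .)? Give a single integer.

Step 1: +2 fires, +1 burnt (F count now 2)
Step 2: +2 fires, +2 burnt (F count now 2)
Step 3: +2 fires, +2 burnt (F count now 2)
Step 4: +1 fires, +2 burnt (F count now 1)
Step 5: +1 fires, +1 burnt (F count now 1)
Step 6: +1 fires, +1 burnt (F count now 1)
Step 7: +0 fires, +1 burnt (F count now 0)
Fire out after step 7
Initially T: 19, now '.': 20
Total burnt (originally-T cells now '.'): 9

Answer: 9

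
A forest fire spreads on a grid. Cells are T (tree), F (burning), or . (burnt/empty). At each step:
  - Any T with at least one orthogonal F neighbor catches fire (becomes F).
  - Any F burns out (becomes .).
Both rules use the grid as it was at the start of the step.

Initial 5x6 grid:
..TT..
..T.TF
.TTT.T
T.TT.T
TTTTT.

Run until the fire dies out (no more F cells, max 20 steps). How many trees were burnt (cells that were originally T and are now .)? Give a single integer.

Step 1: +2 fires, +1 burnt (F count now 2)
Step 2: +1 fires, +2 burnt (F count now 1)
Step 3: +0 fires, +1 burnt (F count now 0)
Fire out after step 3
Initially T: 17, now '.': 16
Total burnt (originally-T cells now '.'): 3

Answer: 3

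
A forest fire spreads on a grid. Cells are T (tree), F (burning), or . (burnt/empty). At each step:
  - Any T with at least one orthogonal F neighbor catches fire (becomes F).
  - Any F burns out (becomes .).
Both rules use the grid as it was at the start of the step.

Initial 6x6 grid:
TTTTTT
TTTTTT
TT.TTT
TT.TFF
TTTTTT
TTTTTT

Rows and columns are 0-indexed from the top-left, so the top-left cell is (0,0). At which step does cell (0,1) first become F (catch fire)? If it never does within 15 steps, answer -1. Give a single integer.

Step 1: cell (0,1)='T' (+5 fires, +2 burnt)
Step 2: cell (0,1)='T' (+6 fires, +5 burnt)
Step 3: cell (0,1)='T' (+5 fires, +6 burnt)
Step 4: cell (0,1)='T' (+4 fires, +5 burnt)
Step 5: cell (0,1)='T' (+5 fires, +4 burnt)
Step 6: cell (0,1)='F' (+5 fires, +5 burnt)
  -> target ignites at step 6
Step 7: cell (0,1)='.' (+2 fires, +5 burnt)
Step 8: cell (0,1)='.' (+0 fires, +2 burnt)
  fire out at step 8

6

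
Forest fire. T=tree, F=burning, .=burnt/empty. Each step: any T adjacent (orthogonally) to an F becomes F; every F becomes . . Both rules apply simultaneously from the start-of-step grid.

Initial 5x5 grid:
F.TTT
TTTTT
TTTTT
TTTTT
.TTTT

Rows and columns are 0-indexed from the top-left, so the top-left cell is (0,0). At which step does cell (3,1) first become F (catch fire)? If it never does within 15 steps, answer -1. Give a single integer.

Step 1: cell (3,1)='T' (+1 fires, +1 burnt)
Step 2: cell (3,1)='T' (+2 fires, +1 burnt)
Step 3: cell (3,1)='T' (+3 fires, +2 burnt)
Step 4: cell (3,1)='F' (+4 fires, +3 burnt)
  -> target ignites at step 4
Step 5: cell (3,1)='.' (+5 fires, +4 burnt)
Step 6: cell (3,1)='.' (+4 fires, +5 burnt)
Step 7: cell (3,1)='.' (+2 fires, +4 burnt)
Step 8: cell (3,1)='.' (+1 fires, +2 burnt)
Step 9: cell (3,1)='.' (+0 fires, +1 burnt)
  fire out at step 9

4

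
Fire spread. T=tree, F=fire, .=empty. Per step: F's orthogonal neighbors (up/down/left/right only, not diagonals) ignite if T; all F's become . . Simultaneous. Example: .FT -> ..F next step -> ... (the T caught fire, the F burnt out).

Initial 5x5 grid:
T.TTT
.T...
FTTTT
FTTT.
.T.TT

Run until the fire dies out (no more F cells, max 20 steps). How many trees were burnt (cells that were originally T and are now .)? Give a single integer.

Step 1: +2 fires, +2 burnt (F count now 2)
Step 2: +4 fires, +2 burnt (F count now 4)
Step 3: +2 fires, +4 burnt (F count now 2)
Step 4: +2 fires, +2 burnt (F count now 2)
Step 5: +1 fires, +2 burnt (F count now 1)
Step 6: +0 fires, +1 burnt (F count now 0)
Fire out after step 6
Initially T: 15, now '.': 21
Total burnt (originally-T cells now '.'): 11

Answer: 11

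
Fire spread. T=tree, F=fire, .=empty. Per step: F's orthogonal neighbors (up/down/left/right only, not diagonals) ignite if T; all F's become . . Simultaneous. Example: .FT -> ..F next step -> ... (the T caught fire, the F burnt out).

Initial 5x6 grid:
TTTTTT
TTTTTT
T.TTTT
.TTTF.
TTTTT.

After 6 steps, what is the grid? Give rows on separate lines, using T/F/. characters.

Step 1: 3 trees catch fire, 1 burn out
  TTTTTT
  TTTTTT
  T.TTFT
  .TTF..
  TTTTF.
Step 2: 5 trees catch fire, 3 burn out
  TTTTTT
  TTTTFT
  T.TF.F
  .TF...
  TTTF..
Step 3: 6 trees catch fire, 5 burn out
  TTTTFT
  TTTF.F
  T.F...
  .F....
  TTF...
Step 4: 4 trees catch fire, 6 burn out
  TTTF.F
  TTF...
  T.....
  ......
  TF....
Step 5: 3 trees catch fire, 4 burn out
  TTF...
  TF....
  T.....
  ......
  F.....
Step 6: 2 trees catch fire, 3 burn out
  TF....
  F.....
  T.....
  ......
  ......

TF....
F.....
T.....
......
......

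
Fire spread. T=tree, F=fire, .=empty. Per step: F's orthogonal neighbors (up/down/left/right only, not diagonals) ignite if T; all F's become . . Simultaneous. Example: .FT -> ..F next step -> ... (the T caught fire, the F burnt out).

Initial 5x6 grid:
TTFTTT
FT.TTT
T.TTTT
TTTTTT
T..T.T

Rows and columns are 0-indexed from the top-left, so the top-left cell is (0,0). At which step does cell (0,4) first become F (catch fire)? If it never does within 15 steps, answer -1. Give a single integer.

Step 1: cell (0,4)='T' (+5 fires, +2 burnt)
Step 2: cell (0,4)='F' (+3 fires, +5 burnt)
  -> target ignites at step 2
Step 3: cell (0,4)='.' (+5 fires, +3 burnt)
Step 4: cell (0,4)='.' (+5 fires, +5 burnt)
Step 5: cell (0,4)='.' (+3 fires, +5 burnt)
Step 6: cell (0,4)='.' (+1 fires, +3 burnt)
Step 7: cell (0,4)='.' (+1 fires, +1 burnt)
Step 8: cell (0,4)='.' (+0 fires, +1 burnt)
  fire out at step 8

2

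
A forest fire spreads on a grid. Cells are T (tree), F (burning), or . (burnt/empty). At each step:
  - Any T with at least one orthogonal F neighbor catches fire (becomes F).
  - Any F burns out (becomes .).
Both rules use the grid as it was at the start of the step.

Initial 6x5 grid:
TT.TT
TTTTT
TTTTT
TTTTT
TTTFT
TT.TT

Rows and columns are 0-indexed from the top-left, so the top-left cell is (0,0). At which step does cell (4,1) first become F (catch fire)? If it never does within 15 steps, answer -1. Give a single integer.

Step 1: cell (4,1)='T' (+4 fires, +1 burnt)
Step 2: cell (4,1)='F' (+5 fires, +4 burnt)
  -> target ignites at step 2
Step 3: cell (4,1)='.' (+6 fires, +5 burnt)
Step 4: cell (4,1)='.' (+6 fires, +6 burnt)
Step 5: cell (4,1)='.' (+3 fires, +6 burnt)
Step 6: cell (4,1)='.' (+2 fires, +3 burnt)
Step 7: cell (4,1)='.' (+1 fires, +2 burnt)
Step 8: cell (4,1)='.' (+0 fires, +1 burnt)
  fire out at step 8

2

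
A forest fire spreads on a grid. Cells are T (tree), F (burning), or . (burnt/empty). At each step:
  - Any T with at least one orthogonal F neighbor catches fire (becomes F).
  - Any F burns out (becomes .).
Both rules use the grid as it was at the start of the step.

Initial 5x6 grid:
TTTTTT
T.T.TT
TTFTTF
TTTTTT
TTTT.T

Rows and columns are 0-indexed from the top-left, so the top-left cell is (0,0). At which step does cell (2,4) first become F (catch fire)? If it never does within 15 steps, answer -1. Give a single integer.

Step 1: cell (2,4)='F' (+7 fires, +2 burnt)
  -> target ignites at step 1
Step 2: cell (2,4)='.' (+9 fires, +7 burnt)
Step 3: cell (2,4)='.' (+7 fires, +9 burnt)
Step 4: cell (2,4)='.' (+2 fires, +7 burnt)
Step 5: cell (2,4)='.' (+0 fires, +2 burnt)
  fire out at step 5

1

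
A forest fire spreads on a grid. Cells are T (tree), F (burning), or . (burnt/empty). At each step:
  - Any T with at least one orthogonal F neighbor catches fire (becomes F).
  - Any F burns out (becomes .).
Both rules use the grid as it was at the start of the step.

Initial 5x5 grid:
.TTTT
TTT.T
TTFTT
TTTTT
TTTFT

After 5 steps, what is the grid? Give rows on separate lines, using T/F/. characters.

Step 1: 7 trees catch fire, 2 burn out
  .TTTT
  TTF.T
  TF.FT
  TTFFT
  TTF.F
Step 2: 7 trees catch fire, 7 burn out
  .TFTT
  TF..T
  F...F
  TF..F
  TF...
Step 3: 6 trees catch fire, 7 burn out
  .F.FT
  F...F
  .....
  F....
  F....
Step 4: 1 trees catch fire, 6 burn out
  ....F
  .....
  .....
  .....
  .....
Step 5: 0 trees catch fire, 1 burn out
  .....
  .....
  .....
  .....
  .....

.....
.....
.....
.....
.....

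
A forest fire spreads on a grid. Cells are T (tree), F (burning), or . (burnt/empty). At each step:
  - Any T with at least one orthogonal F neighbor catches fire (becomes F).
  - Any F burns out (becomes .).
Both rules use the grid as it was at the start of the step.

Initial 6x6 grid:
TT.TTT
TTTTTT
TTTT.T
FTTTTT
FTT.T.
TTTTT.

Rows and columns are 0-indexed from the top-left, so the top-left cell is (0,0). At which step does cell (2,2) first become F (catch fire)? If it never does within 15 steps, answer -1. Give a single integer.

Step 1: cell (2,2)='T' (+4 fires, +2 burnt)
Step 2: cell (2,2)='T' (+5 fires, +4 burnt)
Step 3: cell (2,2)='F' (+5 fires, +5 burnt)
  -> target ignites at step 3
Step 4: cell (2,2)='.' (+5 fires, +5 burnt)
Step 5: cell (2,2)='.' (+4 fires, +5 burnt)
Step 6: cell (2,2)='.' (+3 fires, +4 burnt)
Step 7: cell (2,2)='.' (+2 fires, +3 burnt)
Step 8: cell (2,2)='.' (+1 fires, +2 burnt)
Step 9: cell (2,2)='.' (+0 fires, +1 burnt)
  fire out at step 9

3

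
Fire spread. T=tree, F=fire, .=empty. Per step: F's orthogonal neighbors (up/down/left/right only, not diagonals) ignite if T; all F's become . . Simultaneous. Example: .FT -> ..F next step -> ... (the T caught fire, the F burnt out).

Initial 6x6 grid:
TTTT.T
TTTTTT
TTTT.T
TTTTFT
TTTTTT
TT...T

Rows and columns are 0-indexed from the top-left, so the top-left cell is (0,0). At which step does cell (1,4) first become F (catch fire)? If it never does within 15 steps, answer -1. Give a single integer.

Step 1: cell (1,4)='T' (+3 fires, +1 burnt)
Step 2: cell (1,4)='T' (+5 fires, +3 burnt)
Step 3: cell (1,4)='T' (+6 fires, +5 burnt)
Step 4: cell (1,4)='F' (+7 fires, +6 burnt)
  -> target ignites at step 4
Step 5: cell (1,4)='.' (+5 fires, +7 burnt)
Step 6: cell (1,4)='.' (+3 fires, +5 burnt)
Step 7: cell (1,4)='.' (+1 fires, +3 burnt)
Step 8: cell (1,4)='.' (+0 fires, +1 burnt)
  fire out at step 8

4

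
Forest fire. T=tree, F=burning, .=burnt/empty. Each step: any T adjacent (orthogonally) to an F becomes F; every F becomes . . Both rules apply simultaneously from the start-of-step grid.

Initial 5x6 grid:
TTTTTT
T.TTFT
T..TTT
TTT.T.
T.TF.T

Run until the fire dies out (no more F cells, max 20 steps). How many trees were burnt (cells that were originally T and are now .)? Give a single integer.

Step 1: +5 fires, +2 burnt (F count now 5)
Step 2: +7 fires, +5 burnt (F count now 7)
Step 3: +2 fires, +7 burnt (F count now 2)
Step 4: +2 fires, +2 burnt (F count now 2)
Step 5: +3 fires, +2 burnt (F count now 3)
Step 6: +1 fires, +3 burnt (F count now 1)
Step 7: +0 fires, +1 burnt (F count now 0)
Fire out after step 7
Initially T: 21, now '.': 29
Total burnt (originally-T cells now '.'): 20

Answer: 20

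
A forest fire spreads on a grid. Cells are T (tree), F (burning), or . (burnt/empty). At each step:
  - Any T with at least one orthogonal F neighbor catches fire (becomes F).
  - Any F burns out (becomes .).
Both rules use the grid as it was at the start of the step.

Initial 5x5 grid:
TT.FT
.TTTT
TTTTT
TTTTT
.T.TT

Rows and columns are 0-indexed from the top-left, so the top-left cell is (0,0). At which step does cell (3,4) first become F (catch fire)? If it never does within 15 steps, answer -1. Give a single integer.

Step 1: cell (3,4)='T' (+2 fires, +1 burnt)
Step 2: cell (3,4)='T' (+3 fires, +2 burnt)
Step 3: cell (3,4)='T' (+4 fires, +3 burnt)
Step 4: cell (3,4)='F' (+5 fires, +4 burnt)
  -> target ignites at step 4
Step 5: cell (3,4)='.' (+4 fires, +5 burnt)
Step 6: cell (3,4)='.' (+2 fires, +4 burnt)
Step 7: cell (3,4)='.' (+0 fires, +2 burnt)
  fire out at step 7

4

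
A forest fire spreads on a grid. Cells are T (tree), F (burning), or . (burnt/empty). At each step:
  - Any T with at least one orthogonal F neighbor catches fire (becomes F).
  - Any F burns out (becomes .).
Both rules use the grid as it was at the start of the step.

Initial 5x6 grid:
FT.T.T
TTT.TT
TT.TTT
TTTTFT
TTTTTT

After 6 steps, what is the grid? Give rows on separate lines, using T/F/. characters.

Step 1: 6 trees catch fire, 2 burn out
  .F.T.T
  FTT.TT
  TT.TFT
  TTTF.F
  TTTTFT
Step 2: 8 trees catch fire, 6 burn out
  ...T.T
  .FT.FT
  FT.F.F
  TTF...
  TTTF.F
Step 3: 6 trees catch fire, 8 burn out
  ...T.T
  ..F..F
  .F....
  FF....
  TTF...
Step 4: 3 trees catch fire, 6 burn out
  ...T.F
  ......
  ......
  ......
  FF....
Step 5: 0 trees catch fire, 3 burn out
  ...T..
  ......
  ......
  ......
  ......
Step 6: 0 trees catch fire, 0 burn out
  ...T..
  ......
  ......
  ......
  ......

...T..
......
......
......
......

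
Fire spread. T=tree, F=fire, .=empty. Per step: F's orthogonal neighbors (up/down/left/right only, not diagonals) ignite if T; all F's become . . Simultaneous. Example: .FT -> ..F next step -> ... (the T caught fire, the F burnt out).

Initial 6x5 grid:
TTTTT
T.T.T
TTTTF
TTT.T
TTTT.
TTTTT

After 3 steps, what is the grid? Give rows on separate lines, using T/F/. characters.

Step 1: 3 trees catch fire, 1 burn out
  TTTTT
  T.T.F
  TTTF.
  TTT.F
  TTTT.
  TTTTT
Step 2: 2 trees catch fire, 3 burn out
  TTTTF
  T.T..
  TTF..
  TTT..
  TTTT.
  TTTTT
Step 3: 4 trees catch fire, 2 burn out
  TTTF.
  T.F..
  TF...
  TTF..
  TTTT.
  TTTTT

TTTF.
T.F..
TF...
TTF..
TTTT.
TTTTT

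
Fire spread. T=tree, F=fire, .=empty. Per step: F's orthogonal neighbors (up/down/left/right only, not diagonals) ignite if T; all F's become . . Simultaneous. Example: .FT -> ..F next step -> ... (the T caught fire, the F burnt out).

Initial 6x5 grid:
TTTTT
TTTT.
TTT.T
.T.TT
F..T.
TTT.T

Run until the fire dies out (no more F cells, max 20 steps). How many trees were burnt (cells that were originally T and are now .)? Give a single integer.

Step 1: +1 fires, +1 burnt (F count now 1)
Step 2: +1 fires, +1 burnt (F count now 1)
Step 3: +1 fires, +1 burnt (F count now 1)
Step 4: +0 fires, +1 burnt (F count now 0)
Fire out after step 4
Initially T: 21, now '.': 12
Total burnt (originally-T cells now '.'): 3

Answer: 3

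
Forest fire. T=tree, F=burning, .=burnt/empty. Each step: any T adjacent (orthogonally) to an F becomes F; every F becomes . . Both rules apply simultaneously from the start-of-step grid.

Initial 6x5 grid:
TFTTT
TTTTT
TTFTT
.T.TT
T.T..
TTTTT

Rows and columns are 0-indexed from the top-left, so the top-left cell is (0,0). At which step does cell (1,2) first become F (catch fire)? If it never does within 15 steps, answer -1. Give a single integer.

Step 1: cell (1,2)='F' (+6 fires, +2 burnt)
  -> target ignites at step 1
Step 2: cell (1,2)='.' (+7 fires, +6 burnt)
Step 3: cell (1,2)='.' (+3 fires, +7 burnt)
Step 4: cell (1,2)='.' (+0 fires, +3 burnt)
  fire out at step 4

1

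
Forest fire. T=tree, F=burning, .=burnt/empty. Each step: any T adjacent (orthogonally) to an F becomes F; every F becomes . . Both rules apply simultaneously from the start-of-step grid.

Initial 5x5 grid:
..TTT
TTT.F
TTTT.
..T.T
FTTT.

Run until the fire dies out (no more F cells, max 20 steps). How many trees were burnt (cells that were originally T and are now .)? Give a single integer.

Step 1: +2 fires, +2 burnt (F count now 2)
Step 2: +2 fires, +2 burnt (F count now 2)
Step 3: +3 fires, +2 burnt (F count now 3)
Step 4: +2 fires, +3 burnt (F count now 2)
Step 5: +3 fires, +2 burnt (F count now 3)
Step 6: +2 fires, +3 burnt (F count now 2)
Step 7: +0 fires, +2 burnt (F count now 0)
Fire out after step 7
Initially T: 15, now '.': 24
Total burnt (originally-T cells now '.'): 14

Answer: 14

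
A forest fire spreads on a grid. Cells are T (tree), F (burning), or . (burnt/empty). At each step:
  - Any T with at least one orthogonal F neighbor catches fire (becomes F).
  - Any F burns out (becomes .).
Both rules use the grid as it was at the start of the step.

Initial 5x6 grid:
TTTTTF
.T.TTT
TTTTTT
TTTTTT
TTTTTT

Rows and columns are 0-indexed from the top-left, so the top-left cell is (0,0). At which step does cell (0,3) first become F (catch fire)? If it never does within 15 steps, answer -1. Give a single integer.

Step 1: cell (0,3)='T' (+2 fires, +1 burnt)
Step 2: cell (0,3)='F' (+3 fires, +2 burnt)
  -> target ignites at step 2
Step 3: cell (0,3)='.' (+4 fires, +3 burnt)
Step 4: cell (0,3)='.' (+4 fires, +4 burnt)
Step 5: cell (0,3)='.' (+5 fires, +4 burnt)
Step 6: cell (0,3)='.' (+3 fires, +5 burnt)
Step 7: cell (0,3)='.' (+3 fires, +3 burnt)
Step 8: cell (0,3)='.' (+2 fires, +3 burnt)
Step 9: cell (0,3)='.' (+1 fires, +2 burnt)
Step 10: cell (0,3)='.' (+0 fires, +1 burnt)
  fire out at step 10

2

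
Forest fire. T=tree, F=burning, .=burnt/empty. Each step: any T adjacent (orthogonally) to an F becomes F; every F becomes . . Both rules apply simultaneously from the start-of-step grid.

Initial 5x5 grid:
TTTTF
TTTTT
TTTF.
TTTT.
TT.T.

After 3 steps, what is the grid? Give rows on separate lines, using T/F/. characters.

Step 1: 5 trees catch fire, 2 burn out
  TTTF.
  TTTFF
  TTF..
  TTTF.
  TT.T.
Step 2: 5 trees catch fire, 5 burn out
  TTF..
  TTF..
  TF...
  TTF..
  TT.F.
Step 3: 4 trees catch fire, 5 burn out
  TF...
  TF...
  F....
  TF...
  TT...

TF...
TF...
F....
TF...
TT...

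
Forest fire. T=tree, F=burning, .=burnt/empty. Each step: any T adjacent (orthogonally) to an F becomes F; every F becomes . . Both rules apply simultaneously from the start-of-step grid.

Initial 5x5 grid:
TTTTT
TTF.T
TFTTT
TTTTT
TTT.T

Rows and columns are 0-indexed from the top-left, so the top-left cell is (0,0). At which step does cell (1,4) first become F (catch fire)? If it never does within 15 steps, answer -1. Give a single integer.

Step 1: cell (1,4)='T' (+5 fires, +2 burnt)
Step 2: cell (1,4)='T' (+7 fires, +5 burnt)
Step 3: cell (1,4)='T' (+6 fires, +7 burnt)
Step 4: cell (1,4)='F' (+2 fires, +6 burnt)
  -> target ignites at step 4
Step 5: cell (1,4)='.' (+1 fires, +2 burnt)
Step 6: cell (1,4)='.' (+0 fires, +1 burnt)
  fire out at step 6

4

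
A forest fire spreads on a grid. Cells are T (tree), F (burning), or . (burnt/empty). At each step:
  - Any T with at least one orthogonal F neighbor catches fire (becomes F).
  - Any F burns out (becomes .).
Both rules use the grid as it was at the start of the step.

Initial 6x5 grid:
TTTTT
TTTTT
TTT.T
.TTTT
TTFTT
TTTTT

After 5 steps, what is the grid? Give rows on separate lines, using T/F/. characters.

Step 1: 4 trees catch fire, 1 burn out
  TTTTT
  TTTTT
  TTT.T
  .TFTT
  TF.FT
  TTFTT
Step 2: 7 trees catch fire, 4 burn out
  TTTTT
  TTTTT
  TTF.T
  .F.FT
  F...F
  TF.FT
Step 3: 5 trees catch fire, 7 burn out
  TTTTT
  TTFTT
  TF..T
  ....F
  .....
  F...F
Step 4: 5 trees catch fire, 5 burn out
  TTFTT
  TF.FT
  F...F
  .....
  .....
  .....
Step 5: 4 trees catch fire, 5 burn out
  TF.FT
  F...F
  .....
  .....
  .....
  .....

TF.FT
F...F
.....
.....
.....
.....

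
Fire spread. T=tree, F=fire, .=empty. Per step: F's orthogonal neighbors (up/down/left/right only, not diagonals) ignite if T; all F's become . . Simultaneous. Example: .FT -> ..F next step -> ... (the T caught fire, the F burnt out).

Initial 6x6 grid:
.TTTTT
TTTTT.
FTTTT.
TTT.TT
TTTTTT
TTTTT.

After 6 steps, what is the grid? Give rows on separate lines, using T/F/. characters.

Step 1: 3 trees catch fire, 1 burn out
  .TTTTT
  FTTTT.
  .FTTT.
  FTT.TT
  TTTTTT
  TTTTT.
Step 2: 4 trees catch fire, 3 burn out
  .TTTTT
  .FTTT.
  ..FTT.
  .FT.TT
  FTTTTT
  TTTTT.
Step 3: 6 trees catch fire, 4 burn out
  .FTTTT
  ..FTT.
  ...FT.
  ..F.TT
  .FTTTT
  FTTTT.
Step 4: 5 trees catch fire, 6 burn out
  ..FTTT
  ...FT.
  ....F.
  ....TT
  ..FTTT
  .FTTT.
Step 5: 5 trees catch fire, 5 burn out
  ...FTT
  ....F.
  ......
  ....FT
  ...FTT
  ..FTT.
Step 6: 4 trees catch fire, 5 burn out
  ....FT
  ......
  ......
  .....F
  ....FT
  ...FT.

....FT
......
......
.....F
....FT
...FT.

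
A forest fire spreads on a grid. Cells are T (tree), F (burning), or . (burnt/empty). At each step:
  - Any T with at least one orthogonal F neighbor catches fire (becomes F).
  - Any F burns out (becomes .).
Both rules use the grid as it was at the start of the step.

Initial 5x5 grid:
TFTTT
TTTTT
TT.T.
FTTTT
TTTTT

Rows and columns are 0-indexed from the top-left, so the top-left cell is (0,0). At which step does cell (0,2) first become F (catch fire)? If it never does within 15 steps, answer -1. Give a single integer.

Step 1: cell (0,2)='F' (+6 fires, +2 burnt)
  -> target ignites at step 1
Step 2: cell (0,2)='.' (+6 fires, +6 burnt)
Step 3: cell (0,2)='.' (+4 fires, +6 burnt)
Step 4: cell (0,2)='.' (+4 fires, +4 burnt)
Step 5: cell (0,2)='.' (+1 fires, +4 burnt)
Step 6: cell (0,2)='.' (+0 fires, +1 burnt)
  fire out at step 6

1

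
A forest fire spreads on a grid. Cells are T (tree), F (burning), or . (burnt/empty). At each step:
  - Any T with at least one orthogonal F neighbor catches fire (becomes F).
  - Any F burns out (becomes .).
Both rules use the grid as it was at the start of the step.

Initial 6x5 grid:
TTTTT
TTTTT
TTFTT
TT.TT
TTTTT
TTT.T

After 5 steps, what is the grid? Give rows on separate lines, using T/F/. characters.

Step 1: 3 trees catch fire, 1 burn out
  TTTTT
  TTFTT
  TF.FT
  TT.TT
  TTTTT
  TTT.T
Step 2: 7 trees catch fire, 3 burn out
  TTFTT
  TF.FT
  F...F
  TF.FT
  TTTTT
  TTT.T
Step 3: 8 trees catch fire, 7 burn out
  TF.FT
  F...F
  .....
  F...F
  TFTFT
  TTT.T
Step 4: 6 trees catch fire, 8 burn out
  F...F
  .....
  .....
  .....
  F.F.F
  TFT.T
Step 5: 3 trees catch fire, 6 burn out
  .....
  .....
  .....
  .....
  .....
  F.F.F

.....
.....
.....
.....
.....
F.F.F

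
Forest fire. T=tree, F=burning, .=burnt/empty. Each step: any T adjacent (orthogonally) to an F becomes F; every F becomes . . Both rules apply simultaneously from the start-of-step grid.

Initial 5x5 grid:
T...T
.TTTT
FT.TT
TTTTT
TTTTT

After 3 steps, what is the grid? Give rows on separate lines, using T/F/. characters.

Step 1: 2 trees catch fire, 1 burn out
  T...T
  .TTTT
  .F.TT
  FTTTT
  TTTTT
Step 2: 3 trees catch fire, 2 burn out
  T...T
  .FTTT
  ...TT
  .FTTT
  FTTTT
Step 3: 3 trees catch fire, 3 burn out
  T...T
  ..FTT
  ...TT
  ..FTT
  .FTTT

T...T
..FTT
...TT
..FTT
.FTTT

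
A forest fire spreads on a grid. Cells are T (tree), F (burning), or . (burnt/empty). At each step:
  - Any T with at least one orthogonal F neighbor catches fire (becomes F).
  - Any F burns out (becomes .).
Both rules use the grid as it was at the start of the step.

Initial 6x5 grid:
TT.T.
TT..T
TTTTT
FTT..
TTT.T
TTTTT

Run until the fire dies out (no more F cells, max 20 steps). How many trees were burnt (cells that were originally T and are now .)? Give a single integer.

Answer: 21

Derivation:
Step 1: +3 fires, +1 burnt (F count now 3)
Step 2: +5 fires, +3 burnt (F count now 5)
Step 3: +5 fires, +5 burnt (F count now 5)
Step 4: +3 fires, +5 burnt (F count now 3)
Step 5: +2 fires, +3 burnt (F count now 2)
Step 6: +2 fires, +2 burnt (F count now 2)
Step 7: +1 fires, +2 burnt (F count now 1)
Step 8: +0 fires, +1 burnt (F count now 0)
Fire out after step 8
Initially T: 22, now '.': 29
Total burnt (originally-T cells now '.'): 21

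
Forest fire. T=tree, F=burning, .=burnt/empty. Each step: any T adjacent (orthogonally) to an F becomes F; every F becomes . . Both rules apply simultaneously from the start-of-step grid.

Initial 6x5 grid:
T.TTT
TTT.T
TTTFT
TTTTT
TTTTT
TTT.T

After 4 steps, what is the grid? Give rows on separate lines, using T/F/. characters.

Step 1: 3 trees catch fire, 1 burn out
  T.TTT
  TTT.T
  TTF.F
  TTTFT
  TTTTT
  TTT.T
Step 2: 6 trees catch fire, 3 burn out
  T.TTT
  TTF.F
  TF...
  TTF.F
  TTTFT
  TTT.T
Step 3: 7 trees catch fire, 6 burn out
  T.FTF
  TF...
  F....
  TF...
  TTF.F
  TTT.T
Step 4: 6 trees catch fire, 7 burn out
  T..F.
  F....
  .....
  F....
  TF...
  TTF.F

T..F.
F....
.....
F....
TF...
TTF.F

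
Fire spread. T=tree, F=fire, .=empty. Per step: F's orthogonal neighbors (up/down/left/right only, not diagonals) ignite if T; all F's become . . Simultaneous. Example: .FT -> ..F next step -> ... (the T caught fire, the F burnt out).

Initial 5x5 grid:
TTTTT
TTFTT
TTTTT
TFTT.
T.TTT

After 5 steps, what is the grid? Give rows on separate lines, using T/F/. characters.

Step 1: 7 trees catch fire, 2 burn out
  TTFTT
  TF.FT
  TFFTT
  F.FT.
  T.TTT
Step 2: 9 trees catch fire, 7 burn out
  TF.FT
  F...F
  F..FT
  ...F.
  F.FTT
Step 3: 4 trees catch fire, 9 burn out
  F...F
  .....
  ....F
  .....
  ...FT
Step 4: 1 trees catch fire, 4 burn out
  .....
  .....
  .....
  .....
  ....F
Step 5: 0 trees catch fire, 1 burn out
  .....
  .....
  .....
  .....
  .....

.....
.....
.....
.....
.....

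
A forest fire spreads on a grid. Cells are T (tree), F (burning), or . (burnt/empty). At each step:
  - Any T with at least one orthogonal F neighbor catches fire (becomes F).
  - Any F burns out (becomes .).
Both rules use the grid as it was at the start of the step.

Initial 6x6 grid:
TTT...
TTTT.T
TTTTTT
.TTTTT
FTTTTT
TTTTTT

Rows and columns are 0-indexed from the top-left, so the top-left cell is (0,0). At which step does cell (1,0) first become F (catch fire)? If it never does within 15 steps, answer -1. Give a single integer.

Step 1: cell (1,0)='T' (+2 fires, +1 burnt)
Step 2: cell (1,0)='T' (+3 fires, +2 burnt)
Step 3: cell (1,0)='T' (+4 fires, +3 burnt)
Step 4: cell (1,0)='T' (+6 fires, +4 burnt)
Step 5: cell (1,0)='F' (+7 fires, +6 burnt)
  -> target ignites at step 5
Step 6: cell (1,0)='.' (+6 fires, +7 burnt)
Step 7: cell (1,0)='.' (+1 fires, +6 burnt)
Step 8: cell (1,0)='.' (+1 fires, +1 burnt)
Step 9: cell (1,0)='.' (+0 fires, +1 burnt)
  fire out at step 9

5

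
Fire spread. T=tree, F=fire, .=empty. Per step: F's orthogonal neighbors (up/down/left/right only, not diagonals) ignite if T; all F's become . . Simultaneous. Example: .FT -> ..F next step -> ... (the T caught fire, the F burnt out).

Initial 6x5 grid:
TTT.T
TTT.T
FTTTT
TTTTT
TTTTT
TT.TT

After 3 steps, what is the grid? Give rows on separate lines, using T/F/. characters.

Step 1: 3 trees catch fire, 1 burn out
  TTT.T
  FTT.T
  .FTTT
  FTTTT
  TTTTT
  TT.TT
Step 2: 5 trees catch fire, 3 burn out
  FTT.T
  .FT.T
  ..FTT
  .FTTT
  FTTTT
  TT.TT
Step 3: 6 trees catch fire, 5 burn out
  .FT.T
  ..F.T
  ...FT
  ..FTT
  .FTTT
  FT.TT

.FT.T
..F.T
...FT
..FTT
.FTTT
FT.TT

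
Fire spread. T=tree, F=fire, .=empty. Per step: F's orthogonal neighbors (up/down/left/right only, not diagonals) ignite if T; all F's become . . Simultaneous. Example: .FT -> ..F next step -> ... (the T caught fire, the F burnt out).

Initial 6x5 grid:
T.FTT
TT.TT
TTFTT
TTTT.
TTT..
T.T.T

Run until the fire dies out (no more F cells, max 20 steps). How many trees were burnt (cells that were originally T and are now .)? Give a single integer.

Step 1: +4 fires, +2 burnt (F count now 4)
Step 2: +8 fires, +4 burnt (F count now 8)
Step 3: +5 fires, +8 burnt (F count now 5)
Step 4: +2 fires, +5 burnt (F count now 2)
Step 5: +1 fires, +2 burnt (F count now 1)
Step 6: +0 fires, +1 burnt (F count now 0)
Fire out after step 6
Initially T: 21, now '.': 29
Total burnt (originally-T cells now '.'): 20

Answer: 20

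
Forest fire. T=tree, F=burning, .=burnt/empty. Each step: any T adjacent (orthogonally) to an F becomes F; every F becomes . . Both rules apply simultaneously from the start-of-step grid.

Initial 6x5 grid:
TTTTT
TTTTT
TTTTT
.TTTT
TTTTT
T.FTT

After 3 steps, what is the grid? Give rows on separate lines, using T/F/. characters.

Step 1: 2 trees catch fire, 1 burn out
  TTTTT
  TTTTT
  TTTTT
  .TTTT
  TTFTT
  T..FT
Step 2: 4 trees catch fire, 2 burn out
  TTTTT
  TTTTT
  TTTTT
  .TFTT
  TF.FT
  T...F
Step 3: 5 trees catch fire, 4 burn out
  TTTTT
  TTTTT
  TTFTT
  .F.FT
  F...F
  T....

TTTTT
TTTTT
TTFTT
.F.FT
F...F
T....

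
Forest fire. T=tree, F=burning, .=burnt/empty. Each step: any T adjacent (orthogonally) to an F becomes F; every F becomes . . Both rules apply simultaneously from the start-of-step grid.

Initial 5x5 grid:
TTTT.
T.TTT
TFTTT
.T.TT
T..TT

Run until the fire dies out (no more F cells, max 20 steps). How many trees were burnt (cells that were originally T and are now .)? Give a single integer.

Step 1: +3 fires, +1 burnt (F count now 3)
Step 2: +3 fires, +3 burnt (F count now 3)
Step 3: +5 fires, +3 burnt (F count now 5)
Step 4: +5 fires, +5 burnt (F count now 5)
Step 5: +1 fires, +5 burnt (F count now 1)
Step 6: +0 fires, +1 burnt (F count now 0)
Fire out after step 6
Initially T: 18, now '.': 24
Total burnt (originally-T cells now '.'): 17

Answer: 17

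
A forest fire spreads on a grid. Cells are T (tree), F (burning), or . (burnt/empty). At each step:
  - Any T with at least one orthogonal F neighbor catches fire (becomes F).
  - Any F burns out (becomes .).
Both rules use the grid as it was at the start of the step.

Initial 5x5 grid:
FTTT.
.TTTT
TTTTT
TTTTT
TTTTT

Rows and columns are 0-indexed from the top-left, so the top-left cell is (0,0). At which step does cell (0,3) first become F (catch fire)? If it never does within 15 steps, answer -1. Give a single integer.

Step 1: cell (0,3)='T' (+1 fires, +1 burnt)
Step 2: cell (0,3)='T' (+2 fires, +1 burnt)
Step 3: cell (0,3)='F' (+3 fires, +2 burnt)
  -> target ignites at step 3
Step 4: cell (0,3)='.' (+4 fires, +3 burnt)
Step 5: cell (0,3)='.' (+5 fires, +4 burnt)
Step 6: cell (0,3)='.' (+4 fires, +5 burnt)
Step 7: cell (0,3)='.' (+2 fires, +4 burnt)
Step 8: cell (0,3)='.' (+1 fires, +2 burnt)
Step 9: cell (0,3)='.' (+0 fires, +1 burnt)
  fire out at step 9

3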